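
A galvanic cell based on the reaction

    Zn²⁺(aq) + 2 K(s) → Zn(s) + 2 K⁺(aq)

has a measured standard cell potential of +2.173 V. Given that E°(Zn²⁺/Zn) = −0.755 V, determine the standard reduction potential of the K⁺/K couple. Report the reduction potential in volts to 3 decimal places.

In the reaction as written the Zn²⁺/Zn couple is reduced (cathode) and K⁺/K is oxidized (anode), so E°cell = E°(Zn²⁺/Zn) − E°(K⁺/K).
E°(K⁺/K) = E°(cathode) − E°cell = −0.755 − (+2.173) = −2.928 V.

−2.928 V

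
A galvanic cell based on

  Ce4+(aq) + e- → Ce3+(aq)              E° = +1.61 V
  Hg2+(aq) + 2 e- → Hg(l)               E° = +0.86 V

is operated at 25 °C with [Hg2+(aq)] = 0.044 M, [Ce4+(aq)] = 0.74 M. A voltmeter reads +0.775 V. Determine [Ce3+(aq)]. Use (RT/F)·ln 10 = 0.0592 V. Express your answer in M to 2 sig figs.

1.3 M

The Ce⁴⁺/Ce³⁺ couple has the larger reduction potential, so it is the cathode: E°cell = +1.61 − (+0.86) = +0.75 V and n = 2.
From the Nernst equation, log Q = n(E° − E)/0.0592 = 2·(+0.75 − (+0.775))/0.0592 = −0.845.
Balancing electrons gives 2 Ce4+(aq) + Hg(l) → 2 Ce3+(aq) + Hg2+(aq); thus Q = ([Ce3+(aq)]^2·[Hg2+(aq)]) / [Ce4+(aq)]^2.
Substituting the known concentrations and solving, log [Ce3+(aq)] = 0.125 and [Ce3+(aq)] = 1.3 M.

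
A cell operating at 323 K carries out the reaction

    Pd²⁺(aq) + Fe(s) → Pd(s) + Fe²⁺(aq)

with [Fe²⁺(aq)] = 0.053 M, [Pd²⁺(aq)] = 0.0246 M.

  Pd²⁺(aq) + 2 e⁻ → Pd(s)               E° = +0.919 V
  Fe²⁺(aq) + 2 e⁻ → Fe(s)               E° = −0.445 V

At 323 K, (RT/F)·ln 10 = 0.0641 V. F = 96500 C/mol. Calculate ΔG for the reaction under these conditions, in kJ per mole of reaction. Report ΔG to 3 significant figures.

−261 kJ/mol

The standard cell potential is +0.919 − (−0.445) = +1.364 V, with n = 2 electrons in the balanced equation.
Q = [Fe²⁺(aq)] / [Pd²⁺(aq)] = 2.15, so log Q = 0.333 and E = +1.364 − (0.0641/2)(0.333) = +1.3533 V.
ΔG = −nFE = −(2)(96500)(+1.3533) J/mol = −261 kJ/mol.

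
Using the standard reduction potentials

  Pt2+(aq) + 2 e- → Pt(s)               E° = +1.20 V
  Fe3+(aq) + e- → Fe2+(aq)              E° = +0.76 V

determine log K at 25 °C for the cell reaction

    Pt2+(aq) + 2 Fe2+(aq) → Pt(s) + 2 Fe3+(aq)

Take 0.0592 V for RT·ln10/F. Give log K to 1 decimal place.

log K = 14.9

The Pt²⁺/Pt couple is reduced (cathode); E°cell = +1.20 − (+0.76) = +0.44 V with n = 2.
At equilibrium E = 0, so log K = nE°cell / 0.0592 = (2)(+0.44) / 0.0592 = 14.9.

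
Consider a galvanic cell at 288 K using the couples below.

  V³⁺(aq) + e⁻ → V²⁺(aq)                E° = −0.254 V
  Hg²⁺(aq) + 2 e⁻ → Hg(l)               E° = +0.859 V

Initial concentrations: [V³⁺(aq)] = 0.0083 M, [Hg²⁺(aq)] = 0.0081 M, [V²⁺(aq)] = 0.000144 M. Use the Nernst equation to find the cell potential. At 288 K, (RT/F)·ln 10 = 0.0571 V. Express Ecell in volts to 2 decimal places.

+0.95 V

Since E°(Hg²⁺/Hg) > E°(V³⁺/V²⁺), Hg²⁺/Hg serves as the cathode.
E°cell = E°cat − E°an = +0.859 − (−0.254) = +1.113 V; n = 2.
The balanced reaction is Hg²⁺(aq) + 2 V²⁺(aq) → Hg(l) + 2 V³⁺(aq), so Q = [V³⁺(aq)]^2 / ([Hg²⁺(aq)]·[V²⁺(aq)]^2) = 4.1×10^5 and log Q = 5.613.
Applying E = E° − (RT ln10/nF)·log Q gives +1.113 − (0.0571/2)(5.613) = +0.95 V.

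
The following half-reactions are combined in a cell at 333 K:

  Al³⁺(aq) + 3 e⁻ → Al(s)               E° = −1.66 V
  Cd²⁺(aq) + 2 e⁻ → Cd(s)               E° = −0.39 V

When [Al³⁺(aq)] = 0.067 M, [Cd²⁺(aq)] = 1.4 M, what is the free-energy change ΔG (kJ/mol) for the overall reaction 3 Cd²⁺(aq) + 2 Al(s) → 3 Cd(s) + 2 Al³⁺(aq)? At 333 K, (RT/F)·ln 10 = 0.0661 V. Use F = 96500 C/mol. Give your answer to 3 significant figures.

−753 kJ/mol

With Cd²⁺/Cd reduced at the cathode, E°cell = −0.39 − (−1.66) = +1.27 V and n = 6.
Here Q = [Al³⁺(aq)]^2 / [Cd²⁺(aq)]^3 = 0.00164 (log Q = −2.786), giving E = +1.27 − (0.0661/6)·(−2.786) = +1.3007 V.
ΔG = −nFE = −(6)(96500)(+1.3007) J/mol = −753 kJ/mol.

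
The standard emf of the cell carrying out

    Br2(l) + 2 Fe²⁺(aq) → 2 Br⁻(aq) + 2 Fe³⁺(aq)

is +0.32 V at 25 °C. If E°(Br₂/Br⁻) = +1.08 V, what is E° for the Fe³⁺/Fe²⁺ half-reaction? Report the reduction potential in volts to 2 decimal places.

In the reaction as written the Br₂/Br⁻ couple is reduced (cathode) and Fe³⁺/Fe²⁺ is oxidized (anode), so E°cell = E°(Br₂/Br⁻) − E°(Fe³⁺/Fe²⁺).
E°(Fe³⁺/Fe²⁺) = E°(cathode) − E°cell = +1.08 − (+0.32) = +0.76 V.

+0.76 V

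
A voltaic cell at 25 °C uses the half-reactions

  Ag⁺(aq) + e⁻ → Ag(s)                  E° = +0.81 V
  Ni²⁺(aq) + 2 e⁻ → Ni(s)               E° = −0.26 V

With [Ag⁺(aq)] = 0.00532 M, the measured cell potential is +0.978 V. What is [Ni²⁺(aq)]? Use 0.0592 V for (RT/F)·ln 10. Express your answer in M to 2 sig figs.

0.036 M

With Ag⁺/Ag at the cathode and Ni²⁺/Ni at the anode, E°cell = +0.81 − (−0.26) = +1.07 V (n = 2).
From the Nernst equation, log Q = n(E° − E)/0.0592 = 2·(+1.07 − (+0.978))/0.0592 = 3.108.
The balanced reaction is 2 Ag⁺(aq) + Ni(s) → 2 Ag(s) + Ni²⁺(aq), so Q = [Ni²⁺(aq)] / [Ag⁺(aq)]^2.
Substituting the known concentrations and solving, log [Ni²⁺(aq)] = −1.440 and [Ni²⁺(aq)] = 0.036 M.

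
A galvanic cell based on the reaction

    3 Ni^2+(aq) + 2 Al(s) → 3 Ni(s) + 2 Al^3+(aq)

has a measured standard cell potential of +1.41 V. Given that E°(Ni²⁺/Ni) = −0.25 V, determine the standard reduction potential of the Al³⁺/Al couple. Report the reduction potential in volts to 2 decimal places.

−1.66 V

In the reaction as written the Ni²⁺/Ni couple is reduced (cathode) and Al³⁺/Al is oxidized (anode), so E°cell = E°(Ni²⁺/Ni) − E°(Al³⁺/Al).
E°(Al³⁺/Al) = E°(cathode) − E°cell = −0.25 − (+1.41) = −1.66 V.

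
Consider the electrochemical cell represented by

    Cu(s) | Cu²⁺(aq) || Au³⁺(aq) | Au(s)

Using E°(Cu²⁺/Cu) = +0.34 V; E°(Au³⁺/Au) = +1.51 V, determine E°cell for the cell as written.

+1.17 V

By convention the left-hand electrode in cell notation is the anode (oxidation) and the right-hand electrode is the cathode (reduction).
E°cell = E°(right) − E°(left) = +1.51 − (+0.34) = +1.17 V.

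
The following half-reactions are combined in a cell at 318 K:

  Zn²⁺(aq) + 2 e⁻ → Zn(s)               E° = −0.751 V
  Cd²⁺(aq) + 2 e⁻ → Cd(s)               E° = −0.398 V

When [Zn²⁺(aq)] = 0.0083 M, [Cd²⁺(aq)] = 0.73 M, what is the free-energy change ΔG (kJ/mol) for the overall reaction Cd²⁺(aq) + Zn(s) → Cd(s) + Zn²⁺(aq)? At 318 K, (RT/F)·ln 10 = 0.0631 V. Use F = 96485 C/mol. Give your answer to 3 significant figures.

E°cell = −0.398 − (−0.751) = +0.353 V; the balanced reaction transfers n = 2 electrons.
The reaction quotient is [Zn²⁺(aq)] / [Cd²⁺(aq)] = 0.0114; by Nernst, E = +0.353 − (0.0631/2)(−1.944) = +0.4143 V.
Finally ΔG = −nFE = −(2)(96485 C/mol)(+0.4143 V) = −79.9 kJ/mol.

−79.9 kJ/mol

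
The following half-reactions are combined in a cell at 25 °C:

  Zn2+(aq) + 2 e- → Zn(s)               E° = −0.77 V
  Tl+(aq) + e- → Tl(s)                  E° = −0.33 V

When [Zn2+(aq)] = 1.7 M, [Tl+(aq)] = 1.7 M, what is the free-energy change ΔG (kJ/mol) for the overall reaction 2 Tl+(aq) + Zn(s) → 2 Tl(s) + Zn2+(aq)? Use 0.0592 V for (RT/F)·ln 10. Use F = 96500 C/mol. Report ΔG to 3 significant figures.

The standard cell potential is −0.33 − (−0.77) = +0.44 V, with n = 2 electrons in the balanced equation.
Here Q = [Zn2+(aq)] / [Tl+(aq)]^2 = 0.588 (log Q = −0.230), giving E = +0.44 − (0.0592/2)·(−0.230) = +0.4468 V.
Then ΔG = −nFE = −2 × 96500 × +0.4468 J/mol = −86.2 kJ/mol.

−86.2 kJ/mol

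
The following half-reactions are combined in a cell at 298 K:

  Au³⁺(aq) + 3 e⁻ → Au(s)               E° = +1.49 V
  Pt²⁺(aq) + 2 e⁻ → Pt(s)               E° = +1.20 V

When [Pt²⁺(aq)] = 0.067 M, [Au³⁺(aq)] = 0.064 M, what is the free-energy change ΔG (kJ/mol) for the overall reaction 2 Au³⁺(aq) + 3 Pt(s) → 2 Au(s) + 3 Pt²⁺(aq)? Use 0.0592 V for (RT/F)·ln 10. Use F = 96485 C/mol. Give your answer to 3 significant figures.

−174 kJ/mol

E°cell = +1.49 − (+1.20) = +0.29 V; the balanced reaction transfers n = 6 electrons.
The reaction quotient is [Pt²⁺(aq)]^3 / [Au³⁺(aq)]^2 = 0.0734; by Nernst, E = +0.29 − (0.0592/6)(−1.134) = +0.3012 V.
Then ΔG = −nFE = −6 × 96485 × +0.3012 J/mol = −174 kJ/mol.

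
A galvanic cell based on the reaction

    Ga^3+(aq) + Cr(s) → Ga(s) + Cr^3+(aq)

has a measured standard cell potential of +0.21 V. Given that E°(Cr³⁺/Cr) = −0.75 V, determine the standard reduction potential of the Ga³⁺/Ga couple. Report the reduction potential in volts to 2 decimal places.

−0.54 V

In the reaction as written the Ga³⁺/Ga couple is reduced (cathode) and Cr³⁺/Cr is oxidized (anode), so E°cell = E°(Ga³⁺/Ga) − E°(Cr³⁺/Cr).
E°(Ga³⁺/Ga) = E°cell + E°(anode) = +0.21 + (−0.75) = −0.54 V.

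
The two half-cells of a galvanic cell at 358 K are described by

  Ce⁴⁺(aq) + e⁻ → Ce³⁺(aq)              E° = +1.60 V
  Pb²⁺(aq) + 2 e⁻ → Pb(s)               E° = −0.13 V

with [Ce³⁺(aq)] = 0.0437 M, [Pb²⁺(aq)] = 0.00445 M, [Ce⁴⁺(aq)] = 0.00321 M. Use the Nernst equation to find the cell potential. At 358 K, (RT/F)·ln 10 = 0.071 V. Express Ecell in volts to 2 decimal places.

The Ce⁴⁺/Ce³⁺ couple has the more positive E°, so it is the cathode; Pb²⁺/Pb is the anode.
The standard potential is +1.60 − (−0.13) = +1.73 V and the balanced reaction transfers n = 2 electrons.
Balancing gives 2 Ce⁴⁺(aq) + Pb(s) → 2 Ce³⁺(aq) + Pb²⁺(aq); hence Q = ([Ce³⁺(aq)]^2·[Pb²⁺(aq)]) / [Ce⁴⁺(aq)]^2 = 0.825 (log Q = −0.084).
Applying E = E° − (RT ln10/nF)·log Q gives +1.73 − (0.071/2)(−0.084) = +1.73 V.

+1.73 V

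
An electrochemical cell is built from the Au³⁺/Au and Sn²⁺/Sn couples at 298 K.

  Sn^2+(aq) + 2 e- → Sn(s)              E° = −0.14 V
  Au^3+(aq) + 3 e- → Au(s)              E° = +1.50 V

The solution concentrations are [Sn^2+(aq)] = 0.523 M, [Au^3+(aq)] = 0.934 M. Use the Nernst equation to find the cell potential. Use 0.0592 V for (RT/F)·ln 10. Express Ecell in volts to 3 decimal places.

The Au³⁺/Au couple has the more positive E°, so it is the cathode; Sn²⁺/Sn is the anode.
E°cell = E°cat − E°an = +1.50 − (−0.14) = +1.64 V; n = 6.
For the overall reaction 2 Au^3+(aq) + 3 Sn(s) → 2 Au(s) + 3 Sn^2+(aq), Q = [Sn^2+(aq)]^3 / [Au^3+(aq)]^2 = 0.164, giving log Q = −0.785.
Applying E = E° − (RT ln10/nF)·log Q gives +1.64 − (0.0592/6)(−0.785) = +1.648 V.

+1.648 V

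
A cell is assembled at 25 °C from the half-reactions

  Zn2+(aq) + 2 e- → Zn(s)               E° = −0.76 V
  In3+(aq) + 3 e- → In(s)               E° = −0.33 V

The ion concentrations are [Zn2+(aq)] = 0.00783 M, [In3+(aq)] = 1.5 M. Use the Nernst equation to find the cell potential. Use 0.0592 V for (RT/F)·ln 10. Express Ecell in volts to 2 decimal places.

The In³⁺/In couple has the more positive E°, so it is the cathode; Zn²⁺/Zn is the anode.
The standard potential is −0.33 − (−0.76) = +0.43 V and the balanced reaction transfers n = 6 electrons.
The balanced reaction is 2 In3+(aq) + 3 Zn(s) → 2 In(s) + 3 Zn2+(aq), so Q = [Zn2+(aq)]^3 / [In3+(aq)]^2 = 2.13×10^−7 and log Q = −6.671.
By the Nernst equation, E = +0.43 − (0.0592/6)·(−6.671) = +0.50 V.

+0.50 V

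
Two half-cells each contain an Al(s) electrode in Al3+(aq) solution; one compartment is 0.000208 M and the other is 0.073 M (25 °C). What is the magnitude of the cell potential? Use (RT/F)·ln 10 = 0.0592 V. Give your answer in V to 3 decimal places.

0.050 V

For a concentration cell E°cell = 0, since both electrodes use the same couple.
The compartment with the higher Al3+(aq) concentration (0.073 M) acts as the cathode; ions are reduced there and produced at the dilute (0.000208 M) anode.
With n = 3, Ecell = −(0.0592/3)·log([dilute]/[conc]) = −(0.0592/3)·log(0.000208/0.073) = +0.050 V.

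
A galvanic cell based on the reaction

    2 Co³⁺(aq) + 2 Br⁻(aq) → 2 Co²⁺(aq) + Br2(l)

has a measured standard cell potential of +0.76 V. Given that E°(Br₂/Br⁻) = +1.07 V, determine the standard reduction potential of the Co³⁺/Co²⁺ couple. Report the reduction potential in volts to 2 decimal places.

In the reaction as written the Co³⁺/Co²⁺ couple is reduced (cathode) and Br₂/Br⁻ is oxidized (anode), so E°cell = E°(Co³⁺/Co²⁺) − E°(Br₂/Br⁻).
E°(Co³⁺/Co²⁺) = E°cell + E°(anode) = +0.76 + (+1.07) = +1.83 V.

+1.83 V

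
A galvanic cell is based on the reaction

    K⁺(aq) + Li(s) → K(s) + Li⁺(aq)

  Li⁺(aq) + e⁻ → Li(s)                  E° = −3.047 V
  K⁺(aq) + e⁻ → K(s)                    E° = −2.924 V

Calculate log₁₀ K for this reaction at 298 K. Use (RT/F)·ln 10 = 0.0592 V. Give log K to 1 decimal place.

The K⁺/K couple is reduced (cathode); E°cell = −2.924 − (−3.047) = +0.123 V with n = 1.
At equilibrium E = 0, so log K = nE°cell / 0.0592 = (1)(+0.123) / 0.0592 = 2.1.

log K = 2.1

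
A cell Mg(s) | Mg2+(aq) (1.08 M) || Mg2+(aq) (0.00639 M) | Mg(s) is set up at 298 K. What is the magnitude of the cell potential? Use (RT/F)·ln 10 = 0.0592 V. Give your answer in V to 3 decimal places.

0.066 V

For a concentration cell E°cell = 0, since both electrodes use the same couple.
The compartment with the higher Mg2+(aq) concentration (1.08 M) acts as the cathode; ions are reduced there and produced at the dilute (0.00639 M) anode.
With n = 2, Ecell = −(0.0592/2)·log([dilute]/[conc]) = −(0.0592/2)·log(0.00639/1.08) = +0.066 V.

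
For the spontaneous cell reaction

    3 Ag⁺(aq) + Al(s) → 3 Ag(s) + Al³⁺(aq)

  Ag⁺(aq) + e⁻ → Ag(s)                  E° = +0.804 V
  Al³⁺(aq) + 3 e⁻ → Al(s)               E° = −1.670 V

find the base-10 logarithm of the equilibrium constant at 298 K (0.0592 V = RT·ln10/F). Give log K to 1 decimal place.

The Ag⁺/Ag couple is reduced (cathode); E°cell = +0.804 − (−1.670) = +2.474 V with n = 3.
At equilibrium E = 0, so log K = nE°cell / 0.0592 = (3)(+2.474) / 0.0592 = 125.4.

log K = 125.4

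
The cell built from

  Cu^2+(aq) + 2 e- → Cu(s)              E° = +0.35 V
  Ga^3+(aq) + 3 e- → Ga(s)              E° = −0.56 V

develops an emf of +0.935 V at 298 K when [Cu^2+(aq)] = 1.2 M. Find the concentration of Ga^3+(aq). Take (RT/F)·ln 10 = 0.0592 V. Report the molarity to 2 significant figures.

Cu²⁺/Cu is the cathode (higher E°); E°cell = +0.35 − (−0.56) = +0.91 V with n = 6.
Since E = E° − (0.0592/n)·log Q, log Q = n(E° − E)/0.0592 = −2.534.
Balancing electrons gives 3 Cu^2+(aq) + 2 Ga(s) → 3 Cu(s) + 2 Ga^3+(aq); thus Q = [Ga^3+(aq)]^2 / [Cu^2+(aq)]^3.
Substituting the known concentrations and solving, log [Ga^3+(aq)] = −1.148 and [Ga^3+(aq)] = 0.071 M.

0.071 M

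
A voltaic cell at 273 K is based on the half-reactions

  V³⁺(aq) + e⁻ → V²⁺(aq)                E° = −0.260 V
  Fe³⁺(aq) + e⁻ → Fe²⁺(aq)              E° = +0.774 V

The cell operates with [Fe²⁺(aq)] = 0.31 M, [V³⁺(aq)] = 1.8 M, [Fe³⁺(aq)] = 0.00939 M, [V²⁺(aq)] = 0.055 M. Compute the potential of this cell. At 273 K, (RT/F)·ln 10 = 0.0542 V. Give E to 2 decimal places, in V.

+0.87 V

Fe³⁺/Fe²⁺ is reduced (cathode, E° = +0.774 V) and V³⁺/V²⁺ is oxidized (anode).
E°cell = E°cat − E°an = +0.774 − (−0.260) = +1.034 V; n = 1.
The balanced reaction is Fe³⁺(aq) + V²⁺(aq) → Fe²⁺(aq) + V³⁺(aq), so Q = ([Fe²⁺(aq)]·[V³⁺(aq)]) / ([Fe³⁺(aq)]·[V²⁺(aq)]) = 1.08×10^3 and log Q = 3.034.
E = E° − (0.0542/n)·log Q = +1.034 − (0.0542/1)(3.034) = +0.87 V.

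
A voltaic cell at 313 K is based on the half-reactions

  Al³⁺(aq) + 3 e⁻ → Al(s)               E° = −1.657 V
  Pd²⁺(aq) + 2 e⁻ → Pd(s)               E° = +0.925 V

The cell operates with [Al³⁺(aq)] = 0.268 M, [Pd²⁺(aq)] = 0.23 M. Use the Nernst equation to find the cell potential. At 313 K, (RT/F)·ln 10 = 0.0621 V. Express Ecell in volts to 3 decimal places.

Pd²⁺/Pd is reduced (cathode, E° = +0.925 V) and Al³⁺/Al is oxidized (anode).
The standard potential is +0.925 − (−1.657) = +2.582 V and the balanced reaction transfers n = 6 electrons.
For the overall reaction 3 Pd²⁺(aq) + 2 Al(s) → 3 Pd(s) + 2 Al³⁺(aq), Q = [Al³⁺(aq)]^2 / [Pd²⁺(aq)]^3 = 5.9, giving log Q = 0.771.
Applying E = E° − (RT ln10/nF)·log Q gives +2.582 − (0.0621/6)(0.771) = +2.574 V.

+2.574 V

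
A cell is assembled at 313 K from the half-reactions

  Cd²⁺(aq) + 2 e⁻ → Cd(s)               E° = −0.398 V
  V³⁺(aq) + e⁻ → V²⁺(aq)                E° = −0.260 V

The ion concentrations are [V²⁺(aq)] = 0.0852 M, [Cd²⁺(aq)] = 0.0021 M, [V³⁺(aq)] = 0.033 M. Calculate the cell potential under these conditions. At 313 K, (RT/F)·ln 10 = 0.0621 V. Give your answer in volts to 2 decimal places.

V³⁺/V²⁺ is reduced (cathode, E° = −0.260 V) and Cd²⁺/Cd is oxidized (anode).
E°cell = −0.260 − (−0.398) = +0.138 V, with n = 2 electrons transferred.
For the overall reaction 2 V³⁺(aq) + Cd(s) → 2 V²⁺(aq) + Cd²⁺(aq), Q = ([V²⁺(aq)]^2·[Cd²⁺(aq)]) / [V³⁺(aq)]^2 = 0.014, giving log Q = −1.854.
E = E° − (0.0621/n)·log Q = +0.138 − (0.0621/2)(−1.854) = +0.20 V.

+0.20 V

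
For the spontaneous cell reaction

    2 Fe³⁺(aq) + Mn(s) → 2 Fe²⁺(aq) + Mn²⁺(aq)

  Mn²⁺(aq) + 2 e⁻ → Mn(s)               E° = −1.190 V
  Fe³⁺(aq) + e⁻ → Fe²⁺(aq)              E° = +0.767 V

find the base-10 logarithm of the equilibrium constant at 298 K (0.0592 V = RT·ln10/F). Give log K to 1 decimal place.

The Fe³⁺/Fe²⁺ couple is reduced (cathode); E°cell = +0.767 − (−1.190) = +1.957 V with n = 2.
At equilibrium E = 0, so log K = nE°cell / 0.0592 = (2)(+1.957) / 0.0592 = 66.1.

log K = 66.1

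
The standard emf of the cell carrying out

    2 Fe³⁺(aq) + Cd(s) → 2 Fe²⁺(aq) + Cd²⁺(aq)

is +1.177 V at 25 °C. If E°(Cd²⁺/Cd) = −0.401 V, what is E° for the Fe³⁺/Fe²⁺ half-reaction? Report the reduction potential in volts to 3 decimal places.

+0.776 V

In the reaction as written the Fe³⁺/Fe²⁺ couple is reduced (cathode) and Cd²⁺/Cd is oxidized (anode), so E°cell = E°(Fe³⁺/Fe²⁺) − E°(Cd²⁺/Cd).
E°(Fe³⁺/Fe²⁺) = E°cell + E°(anode) = +1.177 + (−0.401) = +0.776 V.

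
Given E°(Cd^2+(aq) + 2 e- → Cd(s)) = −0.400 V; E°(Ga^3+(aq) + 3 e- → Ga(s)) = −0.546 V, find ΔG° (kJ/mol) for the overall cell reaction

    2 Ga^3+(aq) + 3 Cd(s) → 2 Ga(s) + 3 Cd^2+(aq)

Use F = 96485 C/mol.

+84.5 kJ/mol

In the reaction as written Ga^3+(aq) is reduced, so the Ga³⁺/Ga couple is the cathode and Cd²⁺/Cd is the anode.
E°cell = −0.546 − (−0.400) = −0.146 V; balancing electrons gives n = 6.
ΔG° = −nFE°cell = −(6)(96485)(−0.146) J/mol = +84.5 kJ/mol.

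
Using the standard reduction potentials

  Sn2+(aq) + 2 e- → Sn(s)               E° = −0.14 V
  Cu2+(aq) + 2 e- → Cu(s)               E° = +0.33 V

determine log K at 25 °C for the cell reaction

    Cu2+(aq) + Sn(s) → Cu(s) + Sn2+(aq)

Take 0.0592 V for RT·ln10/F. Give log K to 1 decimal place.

The Cu²⁺/Cu couple is reduced (cathode); E°cell = +0.33 − (−0.14) = +0.47 V with n = 2.
At equilibrium E = 0, so log K = nE°cell / 0.0592 = (2)(+0.47) / 0.0592 = 15.9.

log K = 15.9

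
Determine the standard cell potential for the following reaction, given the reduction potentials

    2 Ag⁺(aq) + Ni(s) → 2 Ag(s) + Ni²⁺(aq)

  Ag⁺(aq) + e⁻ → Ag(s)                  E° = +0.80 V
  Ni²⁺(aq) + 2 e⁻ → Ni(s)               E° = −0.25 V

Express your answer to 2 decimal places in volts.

In the reaction as written, Ag⁺(aq) is reduced (cathode) and Ni²⁺(aq) is produced by oxidation at the anode.
E°cell = E°(cathode) − E°(anode) = +0.80 − (−0.25) = +1.05 V.
The positive value indicates the reaction is spontaneous as written.

+1.05 V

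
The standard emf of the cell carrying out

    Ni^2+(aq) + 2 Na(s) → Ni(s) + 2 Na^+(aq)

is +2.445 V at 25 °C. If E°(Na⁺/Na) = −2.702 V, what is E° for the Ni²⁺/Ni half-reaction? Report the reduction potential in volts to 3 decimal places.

In the reaction as written the Ni²⁺/Ni couple is reduced (cathode) and Na⁺/Na is oxidized (anode), so E°cell = E°(Ni²⁺/Ni) − E°(Na⁺/Na).
E°(Ni²⁺/Ni) = E°cell + E°(anode) = +2.445 + (−2.702) = −0.257 V.

−0.257 V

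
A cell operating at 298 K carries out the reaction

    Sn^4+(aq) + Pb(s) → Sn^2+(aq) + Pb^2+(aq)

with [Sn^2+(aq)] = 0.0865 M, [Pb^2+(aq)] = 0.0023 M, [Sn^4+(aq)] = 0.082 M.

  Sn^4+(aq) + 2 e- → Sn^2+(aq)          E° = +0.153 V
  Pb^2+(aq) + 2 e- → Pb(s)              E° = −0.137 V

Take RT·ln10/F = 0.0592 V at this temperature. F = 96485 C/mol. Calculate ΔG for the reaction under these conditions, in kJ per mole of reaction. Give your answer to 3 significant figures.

−70.9 kJ/mol

E°cell = +0.153 − (−0.137) = +0.290 V; the balanced reaction transfers n = 2 electrons.
Here Q = ([Sn^2+(aq)]·[Pb^2+(aq)]) / [Sn^4+(aq)] = 0.00243 (log Q = −2.615), giving E = +0.290 − (0.0592/2)·(−2.615) = +0.3674 V.
Finally ΔG = −nFE = −(2)(96485 C/mol)(+0.3674 V) = −70.9 kJ/mol.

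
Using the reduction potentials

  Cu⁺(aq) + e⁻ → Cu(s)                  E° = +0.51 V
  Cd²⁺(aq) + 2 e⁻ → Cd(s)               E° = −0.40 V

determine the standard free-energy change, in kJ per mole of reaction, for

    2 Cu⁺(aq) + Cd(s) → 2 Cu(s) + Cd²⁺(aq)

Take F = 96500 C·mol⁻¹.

In the reaction as written Cu⁺(aq) is reduced, so the Cu⁺/Cu couple is the cathode and Cd²⁺/Cd is the anode.
E°cell = +0.51 − (−0.40) = +0.91 V; balancing electrons gives n = 2.
ΔG° = −nFE°cell = −(2)(96500)(+0.91) J/mol = −176 kJ/mol.

−176 kJ/mol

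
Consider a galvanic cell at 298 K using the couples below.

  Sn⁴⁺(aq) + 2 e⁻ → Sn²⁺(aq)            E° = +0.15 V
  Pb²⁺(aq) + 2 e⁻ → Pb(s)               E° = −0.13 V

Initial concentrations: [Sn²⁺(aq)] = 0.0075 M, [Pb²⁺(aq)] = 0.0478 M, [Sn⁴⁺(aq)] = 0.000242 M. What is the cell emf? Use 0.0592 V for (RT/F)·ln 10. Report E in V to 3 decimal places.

Since E°(Sn⁴⁺/Sn²⁺) > E°(Pb²⁺/Pb), Sn⁴⁺/Sn²⁺ serves as the cathode.
The standard potential is +0.15 − (−0.13) = +0.28 V and the balanced reaction transfers n = 2 electrons.
Balancing gives Sn⁴⁺(aq) + Pb(s) → Sn²⁺(aq) + Pb²⁺(aq); hence Q = ([Sn²⁺(aq)]·[Pb²⁺(aq)]) / [Sn⁴⁺(aq)] = 1.48 (log Q = 0.171).
Applying E = E° − (RT ln10/nF)·log Q gives +0.28 − (0.0592/2)(0.171) = +0.275 V.

+0.275 V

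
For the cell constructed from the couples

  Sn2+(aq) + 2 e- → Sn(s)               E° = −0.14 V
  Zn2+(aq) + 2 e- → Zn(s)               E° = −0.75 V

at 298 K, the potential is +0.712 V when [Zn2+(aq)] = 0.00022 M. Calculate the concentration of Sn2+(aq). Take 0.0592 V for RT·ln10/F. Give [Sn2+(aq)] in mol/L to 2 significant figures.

0.61 M

With Sn²⁺/Sn at the cathode and Zn²⁺/Zn at the anode, E°cell = −0.14 − (−0.75) = +0.61 V (n = 2).
Rearranging E = E° − (0.0592/n)·log Q gives log Q = 2(+0.61 − (+0.712))/0.0592 = −3.446.
For Sn2+(aq) + Zn(s) → Sn(s) + Zn2+(aq), the reaction quotient is Q = [Zn2+(aq)] / [Sn2+(aq)].
Substituting the known concentrations and solving, log [Sn2+(aq)] = −0.212 and [Sn2+(aq)] = 0.61 M.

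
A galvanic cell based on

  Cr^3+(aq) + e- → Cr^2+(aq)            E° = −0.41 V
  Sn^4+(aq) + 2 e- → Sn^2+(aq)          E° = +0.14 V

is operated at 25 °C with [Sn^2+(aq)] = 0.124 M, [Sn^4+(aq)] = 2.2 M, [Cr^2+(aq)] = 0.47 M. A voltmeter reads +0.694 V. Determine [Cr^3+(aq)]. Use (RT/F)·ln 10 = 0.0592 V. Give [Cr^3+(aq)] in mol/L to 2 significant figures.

The Sn⁴⁺/Sn²⁺ couple has the larger reduction potential, so it is the cathode: E°cell = +0.14 − (−0.41) = +0.55 V and n = 2.
Rearranging E = E° − (0.0592/n)·log Q gives log Q = 2(+0.55 − (+0.694))/0.0592 = −4.865.
For Sn^4+(aq) + 2 Cr^2+(aq) → Sn^2+(aq) + 2 Cr^3+(aq), the reaction quotient is Q = ([Sn^2+(aq)]·[Cr^3+(aq)]^2) / ([Sn^4+(aq)]·[Cr^2+(aq)]^2).
Isolating [Cr^3+(aq)] in Q = 10^{−4.865} yields log [Cr^3+(aq)] = −2.136, i.e. 0.0073 M.

0.0073 M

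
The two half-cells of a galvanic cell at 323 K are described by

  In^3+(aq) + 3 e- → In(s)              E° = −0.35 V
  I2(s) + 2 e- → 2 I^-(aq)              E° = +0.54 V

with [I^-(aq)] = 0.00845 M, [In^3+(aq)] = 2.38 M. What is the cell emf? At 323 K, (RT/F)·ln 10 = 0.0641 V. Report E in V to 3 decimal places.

+1.015 V

Since E°(I₂/I⁻) > E°(In³⁺/In), I₂/I⁻ serves as the cathode.
E°cell = +0.54 − (−0.35) = +0.89 V, with n = 6 electrons transferred.
Balancing gives 3 I2(s) + 2 In(s) → 6 I^-(aq) + 2 In^3+(aq); hence Q = [I^-(aq)]^6·[In^3+(aq)]^2 = 2.06×10^−12 (log Q = −11.686).
Applying E = E° − (RT ln10/nF)·log Q gives +0.89 − (0.0641/6)(−11.686) = +1.015 V.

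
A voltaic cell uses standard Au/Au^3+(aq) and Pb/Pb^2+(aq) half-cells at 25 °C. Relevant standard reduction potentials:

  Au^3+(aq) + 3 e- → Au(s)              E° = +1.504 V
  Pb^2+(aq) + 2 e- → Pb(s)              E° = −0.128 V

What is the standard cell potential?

The Au³⁺/Au couple has the higher E°, so Au ion is reduced (cathode) and Pb is oxidized (anode).
E°cell = E°(cathode) − E°(anode) = +1.504 − (−0.128) = +1.632 V.

+1.632 V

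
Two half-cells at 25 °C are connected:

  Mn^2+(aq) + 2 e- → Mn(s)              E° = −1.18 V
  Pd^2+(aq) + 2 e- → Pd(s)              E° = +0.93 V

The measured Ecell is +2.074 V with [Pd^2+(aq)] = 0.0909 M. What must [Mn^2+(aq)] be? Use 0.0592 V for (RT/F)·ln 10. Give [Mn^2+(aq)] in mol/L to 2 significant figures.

1.5 M

With Pd²⁺/Pd at the cathode and Mn²⁺/Mn at the anode, E°cell = +0.93 − (−1.18) = +2.11 V (n = 2).
Since E = E° − (0.0592/n)·log Q, log Q = n(E° − E)/0.0592 = 1.216.
Balancing electrons gives Pd^2+(aq) + Mn(s) → Pd(s) + Mn^2+(aq); thus Q = [Mn^2+(aq)] / [Pd^2+(aq)].
Isolating [Mn^2+(aq)] in Q = 10^{1.216} yields log [Mn^2+(aq)] = 0.175, i.e. 1.5 M.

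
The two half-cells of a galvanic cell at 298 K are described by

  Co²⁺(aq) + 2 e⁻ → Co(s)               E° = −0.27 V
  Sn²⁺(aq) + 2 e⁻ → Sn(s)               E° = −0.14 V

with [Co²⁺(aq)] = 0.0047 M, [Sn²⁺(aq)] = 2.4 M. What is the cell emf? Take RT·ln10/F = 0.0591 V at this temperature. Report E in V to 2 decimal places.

+0.21 V

The Sn²⁺/Sn couple has the more positive E°, so it is the cathode; Co²⁺/Co is the anode.
The standard potential is −0.14 − (−0.27) = +0.13 V and the balanced reaction transfers n = 2 electrons.
For the overall reaction Sn²⁺(aq) + Co(s) → Sn(s) + Co²⁺(aq), Q = [Co²⁺(aq)] / [Sn²⁺(aq)] = 0.00196, giving log Q = −2.708.
By the Nernst equation, E = +0.13 − (0.0591/2)·(−2.708) = +0.21 V.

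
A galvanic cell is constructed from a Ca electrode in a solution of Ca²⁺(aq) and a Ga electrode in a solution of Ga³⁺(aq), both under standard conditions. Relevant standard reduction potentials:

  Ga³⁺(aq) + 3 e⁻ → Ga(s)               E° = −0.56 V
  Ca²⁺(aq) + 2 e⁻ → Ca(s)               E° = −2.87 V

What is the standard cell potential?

+2.31 V

The Ga³⁺/Ga couple has the higher E°, so Ga ion is reduced (cathode) and Ca is oxidized (anode).
E°cell = E°(cathode) − E°(anode) = −0.56 − (−2.87) = +2.31 V.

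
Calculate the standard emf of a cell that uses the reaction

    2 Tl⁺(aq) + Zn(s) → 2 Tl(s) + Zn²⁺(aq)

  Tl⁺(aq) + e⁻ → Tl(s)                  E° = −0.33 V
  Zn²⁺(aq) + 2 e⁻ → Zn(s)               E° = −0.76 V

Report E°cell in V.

In the reaction as written, Tl⁺(aq) is reduced (cathode) and Zn²⁺(aq) is produced by oxidation at the anode.
E°cell = E°(cathode) − E°(anode) = −0.33 − (−0.76) = +0.43 V.

+0.43 V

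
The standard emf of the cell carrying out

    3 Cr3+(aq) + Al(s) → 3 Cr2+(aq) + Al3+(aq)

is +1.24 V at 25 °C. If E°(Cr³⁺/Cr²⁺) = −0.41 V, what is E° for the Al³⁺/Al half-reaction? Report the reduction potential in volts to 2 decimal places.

In the reaction as written the Cr³⁺/Cr²⁺ couple is reduced (cathode) and Al³⁺/Al is oxidized (anode), so E°cell = E°(Cr³⁺/Cr²⁺) − E°(Al³⁺/Al).
E°(Al³⁺/Al) = E°(cathode) − E°cell = −0.41 − (+1.24) = −1.65 V.

−1.65 V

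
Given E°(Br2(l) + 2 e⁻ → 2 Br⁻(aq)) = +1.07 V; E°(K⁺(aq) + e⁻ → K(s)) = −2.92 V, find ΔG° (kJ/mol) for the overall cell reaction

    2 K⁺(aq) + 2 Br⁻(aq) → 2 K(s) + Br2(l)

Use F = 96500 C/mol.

In the reaction as written K⁺(aq) is reduced, so the K⁺/K couple is the cathode and Br₂/Br⁻ is the anode.
E°cell = −2.92 − (+1.07) = −3.99 V; balancing electrons gives n = 2.
ΔG° = −nFE°cell = −(2)(96500)(−3.99) J/mol = +770 kJ/mol.

+770 kJ/mol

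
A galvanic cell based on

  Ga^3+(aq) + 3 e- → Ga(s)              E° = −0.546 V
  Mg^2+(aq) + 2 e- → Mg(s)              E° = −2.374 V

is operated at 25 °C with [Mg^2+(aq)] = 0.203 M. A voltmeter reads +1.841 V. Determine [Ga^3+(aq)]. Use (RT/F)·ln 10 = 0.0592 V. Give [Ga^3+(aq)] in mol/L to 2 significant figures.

The Ga³⁺/Ga couple has the larger reduction potential, so it is the cathode: E°cell = −0.546 − (−2.374) = +1.828 V and n = 6.
From the Nernst equation, log Q = n(E° − E)/0.0592 = 6·(+1.828 − (+1.841))/0.0592 = −1.318.
For 2 Ga^3+(aq) + 3 Mg(s) → 2 Ga(s) + 3 Mg^2+(aq), the reaction quotient is Q = [Mg^2+(aq)]^3 / [Ga^3+(aq)]^2.
Substituting the known concentrations and solving, log [Ga^3+(aq)] = −0.380 and [Ga^3+(aq)] = 0.42 M.

0.42 M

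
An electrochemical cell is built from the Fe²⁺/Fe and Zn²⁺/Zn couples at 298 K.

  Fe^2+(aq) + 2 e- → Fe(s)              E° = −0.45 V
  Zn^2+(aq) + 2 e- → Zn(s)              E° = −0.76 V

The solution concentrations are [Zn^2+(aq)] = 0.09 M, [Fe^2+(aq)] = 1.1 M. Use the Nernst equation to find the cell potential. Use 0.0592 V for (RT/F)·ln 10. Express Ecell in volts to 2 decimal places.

Since E°(Fe²⁺/Fe) > E°(Zn²⁺/Zn), Fe²⁺/Fe serves as the cathode.
E°cell = −0.45 − (−0.76) = +0.31 V, with n = 2 electrons transferred.
Balancing gives Fe^2+(aq) + Zn(s) → Fe(s) + Zn^2+(aq); hence Q = [Zn^2+(aq)] / [Fe^2+(aq)] = 0.0818 (log Q = −1.087).
By the Nernst equation, E = +0.31 − (0.0592/2)·(−1.087) = +0.34 V.

+0.34 V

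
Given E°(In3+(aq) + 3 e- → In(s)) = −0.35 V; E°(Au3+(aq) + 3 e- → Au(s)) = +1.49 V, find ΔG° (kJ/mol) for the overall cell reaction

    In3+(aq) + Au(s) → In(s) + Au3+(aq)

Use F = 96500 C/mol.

In the reaction as written In3+(aq) is reduced, so the In³⁺/In couple is the cathode and Au³⁺/Au is the anode.
E°cell = −0.35 − (+1.49) = −1.84 V; balancing electrons gives n = 3.
ΔG° = −nFE°cell = −(3)(96500)(−1.84) J/mol = +533 kJ/mol.

+533 kJ/mol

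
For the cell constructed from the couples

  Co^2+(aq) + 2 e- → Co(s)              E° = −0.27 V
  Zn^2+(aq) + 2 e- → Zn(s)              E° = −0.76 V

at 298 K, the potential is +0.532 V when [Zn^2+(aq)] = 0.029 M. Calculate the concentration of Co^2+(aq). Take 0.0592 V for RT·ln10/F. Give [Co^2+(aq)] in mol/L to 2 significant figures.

The Co²⁺/Co couple has the larger reduction potential, so it is the cathode: E°cell = −0.27 − (−0.76) = +0.49 V and n = 2.
From the Nernst equation, log Q = n(E° − E)/0.0592 = 2·(+0.49 − (+0.532))/0.0592 = −1.419.
Balancing electrons gives Co^2+(aq) + Zn(s) → Co(s) + Zn^2+(aq); thus Q = [Zn^2+(aq)] / [Co^2+(aq)].
Solving for the unknown gives log [Co^2+(aq)] = −0.119, so [Co^2+(aq)] ≈ 0.76 M.

0.76 M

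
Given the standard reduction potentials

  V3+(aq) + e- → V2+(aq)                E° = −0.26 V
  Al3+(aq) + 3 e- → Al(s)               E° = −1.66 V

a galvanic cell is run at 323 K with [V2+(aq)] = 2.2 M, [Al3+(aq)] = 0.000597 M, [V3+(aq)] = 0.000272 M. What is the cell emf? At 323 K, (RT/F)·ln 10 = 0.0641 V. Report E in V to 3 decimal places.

V³⁺/V²⁺ is reduced (cathode, E° = −0.26 V) and Al³⁺/Al is oxidized (anode).
E°cell = E°cat − E°an = −0.26 − (−1.66) = +1.40 V; n = 3.
For the overall reaction 3 V3+(aq) + Al(s) → 3 V2+(aq) + Al3+(aq), Q = ([V2+(aq)]^3·[Al3+(aq)]) / [V3+(aq)]^3 = 3.16×10^8, giving log Q = 8.500.
E = E° − (0.0641/n)·log Q = +1.40 − (0.0641/3)(8.500) = +1.218 V.

+1.218 V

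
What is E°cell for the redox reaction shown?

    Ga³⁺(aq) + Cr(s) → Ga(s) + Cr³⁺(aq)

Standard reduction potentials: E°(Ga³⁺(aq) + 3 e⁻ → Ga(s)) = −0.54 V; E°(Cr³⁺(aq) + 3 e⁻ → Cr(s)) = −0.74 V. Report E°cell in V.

+0.20 V

Ga³⁺(aq) gains electrons, so the Ga³⁺/Ga couple is the cathode; the Cr³⁺/Cr couple is the anode.
E°cell = E°(cathode) − E°(anode) = −0.54 − (−0.74) = +0.20 V.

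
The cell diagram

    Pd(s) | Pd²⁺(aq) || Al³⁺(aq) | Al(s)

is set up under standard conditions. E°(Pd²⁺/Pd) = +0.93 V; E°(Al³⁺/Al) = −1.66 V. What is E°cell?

−2.59 V

By convention the left-hand electrode in cell notation is the anode (oxidation) and the right-hand electrode is the cathode (reduction).
E°cell = E°(right) − E°(left) = −1.66 − (+0.93) = −2.59 V.
The negative sign shows that, as written, the cell would require an external voltage to drive the reaction.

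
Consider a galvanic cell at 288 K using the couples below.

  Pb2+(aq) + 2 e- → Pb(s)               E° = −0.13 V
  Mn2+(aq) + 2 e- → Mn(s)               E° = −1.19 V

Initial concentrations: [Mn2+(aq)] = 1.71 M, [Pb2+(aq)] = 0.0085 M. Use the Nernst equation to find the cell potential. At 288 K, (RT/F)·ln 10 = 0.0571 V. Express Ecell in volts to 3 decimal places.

Pb²⁺/Pb is reduced (cathode, E° = −0.13 V) and Mn²⁺/Mn is oxidized (anode).
E°cell = E°cat − E°an = −0.13 − (−1.19) = +1.06 V; n = 2.
The balanced reaction is Pb2+(aq) + Mn(s) → Pb(s) + Mn2+(aq), so Q = [Mn2+(aq)] / [Pb2+(aq)] = 201 and log Q = 2.304.
By the Nernst equation, E = +1.06 − (0.0571/2)·(2.304) = +0.994 V.

+0.994 V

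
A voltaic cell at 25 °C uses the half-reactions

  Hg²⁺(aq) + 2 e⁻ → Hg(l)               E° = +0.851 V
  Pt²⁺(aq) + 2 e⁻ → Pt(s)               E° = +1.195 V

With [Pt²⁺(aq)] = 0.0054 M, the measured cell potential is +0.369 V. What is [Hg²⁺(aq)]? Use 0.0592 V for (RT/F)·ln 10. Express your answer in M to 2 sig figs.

0.00077 M

With Pt²⁺/Pt at the cathode and Hg²⁺/Hg at the anode, E°cell = +1.195 − (+0.851) = +0.344 V (n = 2).
Rearranging E = E° − (0.0592/n)·log Q gives log Q = 2(+0.344 − (+0.369))/0.0592 = −0.845.
Balancing electrons gives Pt²⁺(aq) + Hg(l) → Pt(s) + Hg²⁺(aq); thus Q = [Hg²⁺(aq)] / [Pt²⁺(aq)].
Isolating [Hg²⁺(aq)] in Q = 10^{−0.845} yields log [Hg²⁺(aq)] = −3.113, i.e. 0.00077 M.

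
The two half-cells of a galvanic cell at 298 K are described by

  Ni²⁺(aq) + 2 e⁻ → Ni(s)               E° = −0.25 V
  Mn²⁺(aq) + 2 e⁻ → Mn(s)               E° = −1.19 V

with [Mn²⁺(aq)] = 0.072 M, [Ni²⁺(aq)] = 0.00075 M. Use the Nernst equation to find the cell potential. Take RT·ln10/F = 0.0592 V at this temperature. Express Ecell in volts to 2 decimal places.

+0.88 V

The Ni²⁺/Ni couple has the more positive E°, so it is the cathode; Mn²⁺/Mn is the anode.
The standard potential is −0.25 − (−1.19) = +0.94 V and the balanced reaction transfers n = 2 electrons.
The balanced reaction is Ni²⁺(aq) + Mn(s) → Ni(s) + Mn²⁺(aq), so Q = [Mn²⁺(aq)] / [Ni²⁺(aq)] = 96 and log Q = 1.982.
By the Nernst equation, E = +0.94 − (0.0592/2)·(1.982) = +0.88 V.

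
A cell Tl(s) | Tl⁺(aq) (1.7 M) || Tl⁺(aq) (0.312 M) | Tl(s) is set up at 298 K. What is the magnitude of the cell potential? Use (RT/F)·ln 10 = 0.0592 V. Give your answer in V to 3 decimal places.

For a concentration cell E°cell = 0, since both electrodes use the same couple.
The compartment with the higher Tl⁺(aq) concentration (1.7 M) acts as the cathode; ions are reduced there and produced at the dilute (0.312 M) anode.
With n = 1, Ecell = −(0.0592/1)·log([dilute]/[conc]) = −(0.0592/1)·log(0.312/1.7) = +0.044 V.

0.044 V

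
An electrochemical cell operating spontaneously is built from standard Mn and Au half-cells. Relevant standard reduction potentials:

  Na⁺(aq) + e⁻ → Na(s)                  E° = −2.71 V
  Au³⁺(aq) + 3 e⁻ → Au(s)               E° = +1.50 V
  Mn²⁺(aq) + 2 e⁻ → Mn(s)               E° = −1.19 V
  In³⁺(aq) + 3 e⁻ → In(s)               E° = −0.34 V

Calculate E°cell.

+2.69 V

The Au³⁺/Au couple has the higher E°, so Au ion is reduced (cathode) and Mn is oxidized (anode).
E°cell = E°(cathode) − E°(anode) = +1.50 − (−1.19) = +2.69 V.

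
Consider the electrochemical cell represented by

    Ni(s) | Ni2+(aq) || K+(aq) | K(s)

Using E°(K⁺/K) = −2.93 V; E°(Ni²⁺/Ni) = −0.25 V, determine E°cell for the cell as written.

By convention the left-hand electrode in cell notation is the anode (oxidation) and the right-hand electrode is the cathode (reduction).
E°cell = E°(right) − E°(left) = −2.93 − (−0.25) = −2.68 V.
The negative sign shows that, as written, the cell would require an external voltage to drive the reaction.

−2.68 V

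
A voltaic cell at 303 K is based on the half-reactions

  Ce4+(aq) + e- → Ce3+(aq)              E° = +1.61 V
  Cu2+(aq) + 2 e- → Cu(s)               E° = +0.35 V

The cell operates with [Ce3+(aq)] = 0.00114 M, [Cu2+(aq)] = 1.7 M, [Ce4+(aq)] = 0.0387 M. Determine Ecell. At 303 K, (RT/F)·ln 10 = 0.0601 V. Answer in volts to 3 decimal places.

+1.345 V

The Ce⁴⁺/Ce³⁺ couple has the more positive E°, so it is the cathode; Cu²⁺/Cu is the anode.
The standard potential is +1.61 − (+0.35) = +1.26 V and the balanced reaction transfers n = 2 electrons.
For the overall reaction 2 Ce4+(aq) + Cu(s) → 2 Ce3+(aq) + Cu2+(aq), Q = ([Ce3+(aq)]^2·[Cu2+(aq)]) / [Ce4+(aq)]^2 = 0.00148, giving log Q = −2.831.
Applying E = E° − (RT ln10/nF)·log Q gives +1.26 − (0.0601/2)(−2.831) = +1.345 V.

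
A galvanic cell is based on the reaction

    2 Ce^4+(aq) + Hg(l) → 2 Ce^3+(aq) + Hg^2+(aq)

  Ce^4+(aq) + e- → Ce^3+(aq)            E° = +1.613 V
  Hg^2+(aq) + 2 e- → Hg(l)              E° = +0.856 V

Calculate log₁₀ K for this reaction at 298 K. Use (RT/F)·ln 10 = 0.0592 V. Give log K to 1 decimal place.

The Ce⁴⁺/Ce³⁺ couple is reduced (cathode); E°cell = +1.613 − (+0.856) = +0.757 V with n = 2.
At equilibrium E = 0, so log K = nE°cell / 0.0592 = (2)(+0.757) / 0.0592 = 25.6.

log K = 25.6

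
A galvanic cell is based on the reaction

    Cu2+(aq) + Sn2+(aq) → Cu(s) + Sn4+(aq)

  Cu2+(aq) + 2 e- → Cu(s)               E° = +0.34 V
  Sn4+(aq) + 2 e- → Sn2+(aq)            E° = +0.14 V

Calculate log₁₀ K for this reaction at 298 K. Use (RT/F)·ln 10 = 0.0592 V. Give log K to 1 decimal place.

log K = 6.8

The Cu²⁺/Cu couple is reduced (cathode); E°cell = +0.34 − (+0.14) = +0.20 V with n = 2.
At equilibrium E = 0, so log K = nE°cell / 0.0592 = (2)(+0.20) / 0.0592 = 6.8.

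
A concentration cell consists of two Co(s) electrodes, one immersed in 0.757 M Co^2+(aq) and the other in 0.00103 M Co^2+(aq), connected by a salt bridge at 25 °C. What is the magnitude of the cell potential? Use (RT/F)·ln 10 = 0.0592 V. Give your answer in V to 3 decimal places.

For a concentration cell E°cell = 0, since both electrodes use the same couple.
The compartment with the higher Co^2+(aq) concentration (0.757 M) acts as the cathode; ions are reduced there and produced at the dilute (0.00103 M) anode.
With n = 2, Ecell = −(0.0592/2)·log([dilute]/[conc]) = −(0.0592/2)·log(0.00103/0.757) = +0.085 V.

0.085 V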